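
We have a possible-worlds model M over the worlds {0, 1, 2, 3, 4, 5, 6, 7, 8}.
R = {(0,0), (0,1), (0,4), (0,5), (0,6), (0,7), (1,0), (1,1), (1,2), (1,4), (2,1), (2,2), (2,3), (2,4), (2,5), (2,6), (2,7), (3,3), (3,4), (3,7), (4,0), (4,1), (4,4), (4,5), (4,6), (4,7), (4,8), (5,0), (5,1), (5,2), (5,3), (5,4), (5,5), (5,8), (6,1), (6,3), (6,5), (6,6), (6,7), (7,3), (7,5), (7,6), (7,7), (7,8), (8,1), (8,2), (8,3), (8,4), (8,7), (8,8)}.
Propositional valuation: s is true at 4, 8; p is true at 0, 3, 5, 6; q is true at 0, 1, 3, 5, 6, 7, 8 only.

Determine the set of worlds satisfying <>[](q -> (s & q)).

none

Recall that []ψ holds at a world iff ψ holds at every accessible world, and <>ψ holds iff ψ holds at some accessible world.
Let φ = <>[](q -> (s & q)). Evaluate φ at each world:
  0 (successors {0, 1, 4, 5, 6, 7}): φ is false.
  1 (successors {0, 1, 2, 4}): φ is false.
  2 (successors {1, 2, 3, 4, 5, 6, 7}): φ is false.
  3 (successors {3, 4, 7}): φ is false.
  4 (successors {0, 1, 4, 5, 6, 7, 8}): φ is false.
  5 (successors {0, 1, 2, 3, 4, 5, 8}): φ is false.
  6 (successors {1, 3, 5, 6, 7}): φ is false.
  7 (successors {3, 5, 6, 7, 8}): φ is false.
  8 (successors {1, 2, 3, 4, 7, 8}): φ is false.
For instance, at 4:
  At 4: <>[](q -> (s & q)) requires [](q -> (s & q)) at some successor in {0, 1, 4, 5, 6, 7, 8}.
    At 0: [](q -> (s & q)) is false.
    At 1: [](q -> (s & q)) is false.
    At 4: [](q -> (s & q)) is false.
    At 5: [](q -> (s & q)) is false.
    At 6: [](q -> (s & q)) is false.
    At 7: [](q -> (s & q)) is false.
    At 8: [](q -> (s & q)) is false.
  So <>[](q -> (s & q)) is false at 4.
Satisfying worlds: none.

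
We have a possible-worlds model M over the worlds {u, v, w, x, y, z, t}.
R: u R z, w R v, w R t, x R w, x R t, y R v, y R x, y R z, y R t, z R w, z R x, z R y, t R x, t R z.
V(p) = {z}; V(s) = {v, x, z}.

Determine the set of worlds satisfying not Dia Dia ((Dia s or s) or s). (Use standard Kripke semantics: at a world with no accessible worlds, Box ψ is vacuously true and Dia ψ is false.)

Let φ = not Dia Dia ((Dia s or s) or s). Evaluate φ at each world:
  u (successors {z}): φ is false.
  v (successors ∅): φ is true.
  w (successors {v, t}): φ is false.
  x (successors {w, t}): φ is false.
  y (successors {v, x, z, t}): φ is false.
  z (successors {w, x, y}): φ is false.
  t (successors {x, z}): φ is false.
For instance, at t:
  At t: Dia Dia ((Dia s or s) or s) is true, so not Dia Dia ((Dia s or s) or s) is false.
    At t: Dia Dia ((Dia s or s) or s) requires Dia ((Dia s or s) or s) at some successor in {x, z}.
      Dia ((Dia s or s) or s) holds at x, so Dia Dia ((Dia s or s) or s) is true at t.
Satisfying worlds: {v}

v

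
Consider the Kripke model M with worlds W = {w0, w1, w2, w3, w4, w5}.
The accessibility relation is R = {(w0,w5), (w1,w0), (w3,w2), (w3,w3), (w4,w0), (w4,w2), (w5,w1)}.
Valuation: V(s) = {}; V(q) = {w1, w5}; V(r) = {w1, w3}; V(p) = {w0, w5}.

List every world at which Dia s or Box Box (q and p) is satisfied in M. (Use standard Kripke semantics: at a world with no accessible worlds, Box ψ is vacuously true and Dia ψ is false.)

w1, w2, w4

Let φ = Dia s or Box Box (q and p). Evaluate φ at each world:
  w0 (successors {w5}): φ is false.
  w1 (successors {w0}): φ is true.
  w2 (successors ∅): φ is true.
  w3 (successors {w2, w3}): φ is false.
  w4 (successors {w0, w2}): φ is true.
  w5 (successors {w1}): φ is false.
For instance, at w5:
  At w5: Dia s is false, Box Box (q and p) is false, so Dia s or Box Box (q and p) is false.
    At w5: Dia s requires s at some successor in {w1}.
      At w1: s is false.
    So Dia s is false at w5.
    At w5: Box Box (q and p) requires Box (q and p) at every successor {w1}.
      Box (q and p) fails at w1, so Box Box (q and p) is false at w5.
Satisfying worlds: {w1, w2, w4}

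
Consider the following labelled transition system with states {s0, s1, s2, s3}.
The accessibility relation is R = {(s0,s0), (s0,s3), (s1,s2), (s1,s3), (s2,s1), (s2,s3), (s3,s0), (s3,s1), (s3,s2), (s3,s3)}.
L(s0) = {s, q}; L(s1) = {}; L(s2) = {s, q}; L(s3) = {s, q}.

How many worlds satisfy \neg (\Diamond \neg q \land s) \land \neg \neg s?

Let φ = \neg (\Diamond \neg q \land s) \land \neg \neg s. Evaluate φ at each world:
  s0 (successors {s0, s3}): φ is true.
  s1 (successors {s2, s3}): φ is false.
  s2 (successors {s1, s3}): φ is false.
  s3 (successors {s0, s1, s2, s3}): φ is false.
For instance, at s3:
  At s3: \neg (\Diamond \neg q \land s) is false, \neg \neg s is true, so \neg (\Diamond \neg q \land s) \land \neg \neg s is false.
    At s3: \Diamond \neg q \land s is true, so \neg (\Diamond \neg q \land s) is false.
      At s3: \Diamond \neg q is true, s is true, so \Diamond \neg q \land s is true.
Satisfying worlds: {s0}

1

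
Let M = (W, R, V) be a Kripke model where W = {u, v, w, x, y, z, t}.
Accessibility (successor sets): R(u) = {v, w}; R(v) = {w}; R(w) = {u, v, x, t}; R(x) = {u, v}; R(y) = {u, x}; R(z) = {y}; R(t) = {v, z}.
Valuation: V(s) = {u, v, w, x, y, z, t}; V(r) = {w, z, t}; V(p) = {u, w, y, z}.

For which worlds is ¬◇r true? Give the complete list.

x, y, z

Recall that ◇ψ holds at a world iff ψ holds at some accessible world.
Let φ = ¬◇r. Evaluate φ at each world:
  u (successors {v, w}): φ is false.
  v (successors {w}): φ is false.
  w (successors {u, v, x, t}): φ is false.
  x (successors {u, v}): φ is true.
  y (successors {u, x}): φ is true.
  z (successors {y}): φ is true.
  t (successors {v, z}): φ is false.
For instance, at w:
  At w: ◇r is true, so ¬◇r is false.
    At w: ◇r requires r at some successor in {u, v, x, t}.
      r holds at t, so ◇r is true at w.
Satisfying worlds: {x, y, z}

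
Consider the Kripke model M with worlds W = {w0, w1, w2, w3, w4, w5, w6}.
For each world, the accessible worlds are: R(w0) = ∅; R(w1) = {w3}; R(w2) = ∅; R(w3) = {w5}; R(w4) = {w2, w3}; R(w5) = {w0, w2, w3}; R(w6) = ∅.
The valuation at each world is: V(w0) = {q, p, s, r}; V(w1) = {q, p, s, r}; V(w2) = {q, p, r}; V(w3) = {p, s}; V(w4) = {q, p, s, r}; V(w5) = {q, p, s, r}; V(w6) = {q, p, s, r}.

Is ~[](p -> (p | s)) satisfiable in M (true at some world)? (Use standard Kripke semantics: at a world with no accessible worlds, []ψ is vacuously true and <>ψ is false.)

Recall that []ψ holds at a world iff ψ holds at every accessible world, and <>ψ holds iff ψ holds at some accessible world.
Let φ = ~[](p -> (p | s)). Evaluate φ at each world:
  w0 (successors ∅): φ is false.
  w1 (successors {w3}): φ is false.
  w2 (successors ∅): φ is false.
  w3 (successors {w5}): φ is false.
  w4 (successors {w2, w3}): φ is false.
  w5 (successors {w0, w2, w3}): φ is false.
  w6 (successors ∅): φ is false.
For instance, at w3:
  At w3: [](p -> (p | s)) is true, so ~[](p -> (p | s)) is false.
    At w3: [](p -> (p | s)) requires p -> (p | s) at every successor {w5}.
      At w5: p -> (p | s) is true.
    So [](p -> (p | s)) is true at w3.

No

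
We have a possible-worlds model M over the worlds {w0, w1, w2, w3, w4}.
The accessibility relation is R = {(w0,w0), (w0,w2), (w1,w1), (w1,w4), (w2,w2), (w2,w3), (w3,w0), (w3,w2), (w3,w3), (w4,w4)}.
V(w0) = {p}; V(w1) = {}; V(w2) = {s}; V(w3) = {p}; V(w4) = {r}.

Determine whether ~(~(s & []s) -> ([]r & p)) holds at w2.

Yes

At w2: ~(s & []s) -> ([]r & p) is false, so ~(~(s & []s) -> ([]r & p)) is true.
  At w2: ~(s & []s) is true, []r & p is false, so ~(s & []s) -> ([]r & p) is false.
    At w2: s & []s is false, so ~(s & []s) is true.
      At w2: s is true, []s is false, so s & []s is false.
    At w2: []r is false, p is false, so []r & p is false.
      At w2: []r requires r at every successor {w2, w3}.
        r fails at w2, so []r is false at w2.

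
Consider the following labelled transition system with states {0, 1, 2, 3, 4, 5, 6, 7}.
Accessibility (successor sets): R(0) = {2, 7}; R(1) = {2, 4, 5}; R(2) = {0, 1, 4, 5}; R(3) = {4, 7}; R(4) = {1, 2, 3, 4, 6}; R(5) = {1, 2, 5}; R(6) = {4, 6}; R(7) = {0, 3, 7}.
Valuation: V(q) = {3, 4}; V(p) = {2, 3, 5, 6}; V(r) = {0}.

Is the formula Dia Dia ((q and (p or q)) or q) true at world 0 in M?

At 0: Dia Dia ((q and (p or q)) or q) requires Dia ((q and (p or q)) or q) at some successor in {2, 7}.
  Dia ((q and (p or q)) or q) holds at 2, so Dia Dia ((q and (p or q)) or q) is true at 0.
    At 2: Dia ((q and (p or q)) or q) requires (q and (p or q)) or q at some successor in {0, 1, 4, 5}.
      (q and (p or q)) or q holds at 4, so Dia ((q and (p or q)) or q) is true at 2.

Yes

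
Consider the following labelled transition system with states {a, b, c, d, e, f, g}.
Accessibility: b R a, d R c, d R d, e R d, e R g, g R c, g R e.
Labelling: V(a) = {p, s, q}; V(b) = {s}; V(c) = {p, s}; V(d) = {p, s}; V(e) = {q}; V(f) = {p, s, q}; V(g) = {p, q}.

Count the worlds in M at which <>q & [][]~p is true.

Recall that []ψ holds at a world iff ψ holds at every accessible world, and <>ψ holds iff ψ holds at some accessible world.
Let φ = <>q & [][]~p. Evaluate φ at each world:
  a (successors ∅): φ is false.
  b (successors {a}): φ is true.
  c (successors ∅): φ is false.
  d (successors {c, d}): φ is false.
  e (successors {d, g}): φ is false.
  f (successors ∅): φ is false.
  g (successors {c, e}): φ is false.
For instance, at e:
  At e: <>q is true, [][]~p is false, so <>q & [][]~p is false.
    At e: <>q requires q at some successor in {d, g}.
      q holds at g, so <>q is true at e.
    At e: [][]~p requires []~p at every successor {d, g}.
      []~p fails at d, so [][]~p is false at e.
Satisfying worlds: {b}

1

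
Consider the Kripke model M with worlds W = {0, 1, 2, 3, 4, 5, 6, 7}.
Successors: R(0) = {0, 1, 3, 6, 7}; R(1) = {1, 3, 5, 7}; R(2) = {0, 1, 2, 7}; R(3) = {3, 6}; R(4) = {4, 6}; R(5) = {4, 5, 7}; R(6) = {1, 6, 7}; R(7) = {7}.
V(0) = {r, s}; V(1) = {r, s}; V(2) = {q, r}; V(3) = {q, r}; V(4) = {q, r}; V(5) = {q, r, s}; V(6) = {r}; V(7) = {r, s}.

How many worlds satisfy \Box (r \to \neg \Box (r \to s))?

2

Let φ = \Box (r \to \neg \Box (r \to s)). Evaluate φ at each world:
  0 (successors {0, 1, 3, 6, 7}): φ is false.
  1 (successors {1, 3, 5, 7}): φ is false.
  2 (successors {0, 1, 2, 7}): φ is false.
  3 (successors {3, 6}): φ is true.
  4 (successors {4, 6}): φ is true.
  5 (successors {4, 5, 7}): φ is false.
  6 (successors {1, 6, 7}): φ is false.
  7 (successors {7}): φ is false.
For instance, at 5:
  At 5: \Box (r \to \neg \Box (r \to s)) requires r \to \neg \Box (r \to s) at every successor {4, 5, 7}.
    r \to \neg \Box (r \to s) fails at 7, so \Box (r \to \neg \Box (r \to s)) is false at 5.
      At 7: r is true, \neg \Box (r \to s) is false, so r \to \neg \Box (r \to s) is false.
Satisfying worlds: {3, 4}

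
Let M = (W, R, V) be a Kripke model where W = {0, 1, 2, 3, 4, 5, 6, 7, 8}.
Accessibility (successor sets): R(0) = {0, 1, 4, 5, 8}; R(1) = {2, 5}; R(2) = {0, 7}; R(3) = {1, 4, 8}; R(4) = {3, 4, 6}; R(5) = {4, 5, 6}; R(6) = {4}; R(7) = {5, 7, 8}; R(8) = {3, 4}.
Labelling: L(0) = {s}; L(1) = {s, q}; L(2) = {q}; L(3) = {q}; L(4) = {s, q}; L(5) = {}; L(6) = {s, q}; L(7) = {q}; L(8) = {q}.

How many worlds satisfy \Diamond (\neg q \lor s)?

Recall that \Diamond ψ holds at a world iff ψ holds at some accessible world.
Let φ = \Diamond (\neg q \lor s). Evaluate φ at each world:
  0 (successors {0, 1, 4, 5, 8}): φ is true.
  1 (successors {2, 5}): φ is true.
  2 (successors {0, 7}): φ is true.
  3 (successors {1, 4, 8}): φ is true.
  4 (successors {3, 4, 6}): φ is true.
  5 (successors {4, 5, 6}): φ is true.
  6 (successors {4}): φ is true.
  7 (successors {5, 7, 8}): φ is true.
  8 (successors {3, 4}): φ is true.
For instance, at 5:
  At 5: \Diamond (\neg q \lor s) requires \neg q \lor s at some successor in {4, 5, 6}.
    \neg q \lor s holds at 4, so \Diamond (\neg q \lor s) is true at 5.
Satisfying worlds: {0, 1, 2, 3, 4, 5, 6, 7, 8}

9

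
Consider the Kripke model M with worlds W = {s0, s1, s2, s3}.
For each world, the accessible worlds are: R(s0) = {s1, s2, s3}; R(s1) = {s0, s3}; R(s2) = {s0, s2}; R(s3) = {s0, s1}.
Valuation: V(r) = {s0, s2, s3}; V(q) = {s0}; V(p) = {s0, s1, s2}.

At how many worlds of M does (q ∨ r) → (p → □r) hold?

3

Recall that □ψ holds at a world iff ψ holds at every accessible world, and ◇ψ holds iff ψ holds at some accessible world.
Let φ = (q ∨ r) → (p → □r). Evaluate φ at each world:
  s0 (successors {s1, s2, s3}): φ is false.
  s1 (successors {s0, s3}): φ is true.
  s2 (successors {s0, s2}): φ is true.
  s3 (successors {s0, s1}): φ is true.
For instance, at s0:
  At s0: q ∨ r is true, p → □r is false, so (q ∨ r) → (p → □r) is false.
    At s0: p is true, □r is false, so p → □r is false.
      At s0: □r requires r at every successor {s1, s2, s3}.
        r fails at s1, so □r is false at s0.
Satisfying worlds: {s1, s2, s3}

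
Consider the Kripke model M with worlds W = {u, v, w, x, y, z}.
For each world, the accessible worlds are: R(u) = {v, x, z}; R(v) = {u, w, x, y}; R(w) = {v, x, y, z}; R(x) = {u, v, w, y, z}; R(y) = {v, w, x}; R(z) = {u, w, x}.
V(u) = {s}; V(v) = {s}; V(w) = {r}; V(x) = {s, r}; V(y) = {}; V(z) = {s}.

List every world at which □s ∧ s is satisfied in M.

u

Recall that □ψ holds at a world iff ψ holds at every accessible world, and ◇ψ holds iff ψ holds at some accessible world.
Let φ = □s ∧ s. Evaluate φ at each world:
  u (successors {v, x, z}): φ is true.
  v (successors {u, w, x, y}): φ is false.
  w (successors {v, x, y, z}): φ is false.
  x (successors {u, v, w, y, z}): φ is false.
  y (successors {v, w, x}): φ is false.
  z (successors {u, w, x}): φ is false.
For instance, at v:
  At v: □s is false, s is true, so □s ∧ s is false.
    At v: □s requires s at every successor {u, w, x, y}.
      s fails at w, so □s is false at v.
Satisfying worlds: {u}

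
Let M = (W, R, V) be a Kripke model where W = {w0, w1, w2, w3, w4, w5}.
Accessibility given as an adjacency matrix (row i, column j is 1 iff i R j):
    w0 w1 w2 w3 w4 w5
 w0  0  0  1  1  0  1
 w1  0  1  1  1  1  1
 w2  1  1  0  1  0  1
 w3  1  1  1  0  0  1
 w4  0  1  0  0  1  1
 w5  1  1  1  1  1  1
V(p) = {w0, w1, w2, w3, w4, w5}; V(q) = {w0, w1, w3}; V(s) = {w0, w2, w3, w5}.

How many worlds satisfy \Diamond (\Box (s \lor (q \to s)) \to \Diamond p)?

Let φ = \Diamond (\Box (s \lor (q \to s)) \to \Diamond p). Evaluate φ at each world:
  w0 (successors {w2, w3, w5}): φ is true.
  w1 (successors {w1, w2, w3, w4, w5}): φ is true.
  w2 (successors {w0, w1, w3, w5}): φ is true.
  w3 (successors {w0, w1, w2, w5}): φ is true.
  w4 (successors {w1, w4, w5}): φ is true.
  w5 (successors {w0, w1, w2, w3, w4, w5}): φ is true.
For instance, at w2:
  At w2: \Diamond (\Box (s \lor (q \to s)) \to \Diamond p) requires \Box (s \lor (q \to s)) \to \Diamond p at some successor in {w0, w1, w3, w5}.
    \Box (s \lor (q \to s)) \to \Diamond p holds at w0, so \Diamond (\Box (s \lor (q \to s)) \to \Diamond p) is true at w2.
      At w0: \Box (s \lor (q \to s)) is true, \Diamond p is true, so \Box (s \lor (q \to s)) \to \Diamond p is true.
Satisfying worlds: {w0, w1, w2, w3, w4, w5}

6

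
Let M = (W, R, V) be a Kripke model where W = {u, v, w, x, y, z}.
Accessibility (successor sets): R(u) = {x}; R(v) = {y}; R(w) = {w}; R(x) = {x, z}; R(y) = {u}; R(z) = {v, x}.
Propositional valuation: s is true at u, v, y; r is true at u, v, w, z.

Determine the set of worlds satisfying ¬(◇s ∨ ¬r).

u, w

Let φ = ¬(◇s ∨ ¬r). Evaluate φ at each world:
  u (successors {x}): φ is true.
  v (successors {y}): φ is false.
  w (successors {w}): φ is true.
  x (successors {x, z}): φ is false.
  y (successors {u}): φ is false.
  z (successors {v, x}): φ is false.
For instance, at u:
  At u: ◇s ∨ ¬r is false, so ¬(◇s ∨ ¬r) is true.
    At u: ◇s is false, ¬r is false, so ◇s ∨ ¬r is false.
      At u: ◇s requires s at some successor in {x}.
        At x: s is false.
      So ◇s is false at u.
Satisfying worlds: {u, w}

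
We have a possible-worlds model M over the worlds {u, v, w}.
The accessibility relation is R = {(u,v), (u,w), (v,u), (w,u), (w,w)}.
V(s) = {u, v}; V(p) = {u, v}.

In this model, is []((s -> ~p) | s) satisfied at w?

Recall that []ψ holds at a world iff ψ holds at every accessible world, and <>ψ holds iff ψ holds at some accessible world.
At w: []((s -> ~p) | s) requires (s -> ~p) | s at every successor {u, w}.
  At u: (s -> ~p) | s is true.
  At w: (s -> ~p) | s is true.
So []((s -> ~p) | s) is true at w.

Yes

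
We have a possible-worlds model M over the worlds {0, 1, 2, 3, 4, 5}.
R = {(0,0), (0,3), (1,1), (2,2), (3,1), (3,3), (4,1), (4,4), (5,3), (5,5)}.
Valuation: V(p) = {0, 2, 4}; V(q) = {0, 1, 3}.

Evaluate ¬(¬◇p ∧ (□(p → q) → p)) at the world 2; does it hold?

Yes

At 2: ¬◇p ∧ (□(p → q) → p) is false, so ¬(¬◇p ∧ (□(p → q) → p)) is true.
  At 2: ¬◇p is false, □(p → q) → p is true, so ¬◇p ∧ (□(p → q) → p) is false.
    At 2: ◇p is true, so ¬◇p is false.
      At 2: ◇p requires p at some successor in {2}.
        p holds at 2, so ◇p is true at 2.
    At 2: □(p → q) is false, p is true, so □(p → q) → p is true.
      At 2: □(p → q) requires p → q at every successor {2}.
        p → q fails at 2, so □(p → q) is false at 2.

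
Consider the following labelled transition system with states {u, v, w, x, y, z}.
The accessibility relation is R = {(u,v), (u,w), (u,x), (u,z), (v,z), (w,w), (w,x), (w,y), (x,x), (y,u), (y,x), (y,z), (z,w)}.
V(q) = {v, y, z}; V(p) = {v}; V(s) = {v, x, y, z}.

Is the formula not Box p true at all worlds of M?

Let φ = not Box p. Evaluate φ at each world:
  u (successors {v, w, x, z}): φ is true.
  v (successors {z}): φ is true.
  w (successors {w, x, y}): φ is true.
  x (successors {x}): φ is true.
  y (successors {u, x, z}): φ is true.
  z (successors {w}): φ is true.
For instance, at z:
  At z: Box p is false, so not Box p is true.
    At z: Box p requires p at every successor {w}.
      p fails at w, so Box p is false at z.

Yes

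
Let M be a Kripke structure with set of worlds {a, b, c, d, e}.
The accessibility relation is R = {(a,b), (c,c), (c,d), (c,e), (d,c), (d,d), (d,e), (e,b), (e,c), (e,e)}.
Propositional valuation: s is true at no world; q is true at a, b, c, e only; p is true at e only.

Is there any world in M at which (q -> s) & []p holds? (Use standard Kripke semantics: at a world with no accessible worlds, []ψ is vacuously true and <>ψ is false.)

No

Let φ = (q -> s) & []p. Evaluate φ at each world:
  a (successors {b}): φ is false.
  b (successors ∅): φ is false.
  c (successors {c, d, e}): φ is false.
  d (successors {c, d, e}): φ is false.
  e (successors {b, c, e}): φ is false.
For instance, at a:
  At a: q -> s is false, []p is false, so (q -> s) & []p is false.
    At a: []p requires p at every successor {b}.
      p fails at b, so []p is false at a.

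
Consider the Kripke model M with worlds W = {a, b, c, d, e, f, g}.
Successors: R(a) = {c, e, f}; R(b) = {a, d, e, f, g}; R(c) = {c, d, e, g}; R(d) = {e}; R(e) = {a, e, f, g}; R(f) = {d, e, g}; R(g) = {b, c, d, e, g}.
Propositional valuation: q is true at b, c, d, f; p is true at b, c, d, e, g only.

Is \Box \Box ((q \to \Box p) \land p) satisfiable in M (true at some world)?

No

Let φ = \Box \Box ((q \to \Box p) \land p). Evaluate φ at each world:
  a (successors {c, e, f}): φ is false.
  b (successors {a, d, e, f, g}): φ is false.
  c (successors {c, d, e, g}): φ is false.
  d (successors {e}): φ is false.
  e (successors {a, e, f, g}): φ is false.
  f (successors {d, e, g}): φ is false.
  g (successors {b, c, d, e, g}): φ is false.
For instance, at c:
  At c: \Box \Box ((q \to \Box p) \land p) requires \Box ((q \to \Box p) \land p) at every successor {c, d, e, g}.
    \Box ((q \to \Box p) \land p) fails at e, so \Box \Box ((q \to \Box p) \land p) is false at c.
      At e: \Box ((q \to \Box p) \land p) requires (q \to \Box p) \land p at every successor {a, e, f, g}.
        (q \to \Box p) \land p fails at a, so \Box ((q \to \Box p) \land p) is false at e.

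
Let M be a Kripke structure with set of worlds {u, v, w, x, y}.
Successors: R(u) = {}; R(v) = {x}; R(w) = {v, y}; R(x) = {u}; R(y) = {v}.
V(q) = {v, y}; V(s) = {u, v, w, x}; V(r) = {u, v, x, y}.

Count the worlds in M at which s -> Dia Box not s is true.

Let φ = s -> Dia Box not s. Evaluate φ at each world:
  u (successors ∅): φ is false.
  v (successors {x}): φ is false.
  w (successors {v, y}): φ is false.
  x (successors {u}): φ is true.
  y (successors {v}): φ is true.
For instance, at v:
  At v: s is true, Dia Box not s is false, so s -> Dia Box not s is false.
    At v: Dia Box not s requires Box not s at some successor in {x}.
      At x: Box not s is false.
    So Dia Box not s is false at v.
Satisfying worlds: {x, y}

2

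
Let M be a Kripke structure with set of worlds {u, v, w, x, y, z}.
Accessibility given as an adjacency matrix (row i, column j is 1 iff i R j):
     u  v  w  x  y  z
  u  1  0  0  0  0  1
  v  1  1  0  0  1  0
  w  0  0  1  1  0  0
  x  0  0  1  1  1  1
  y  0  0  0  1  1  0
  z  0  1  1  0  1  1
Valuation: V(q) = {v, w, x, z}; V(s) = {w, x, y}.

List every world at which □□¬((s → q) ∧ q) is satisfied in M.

Let φ = □□¬((s → q) ∧ q). Evaluate φ at each world:
  u (successors {u, z}): φ is false.
  v (successors {u, v, y}): φ is false.
  w (successors {w, x}): φ is false.
  x (successors {w, x, y, z}): φ is false.
  y (successors {x, y}): φ is false.
  z (successors {v, w, y, z}): φ is false.
For instance, at v:
  At v: □□¬((s → q) ∧ q) requires □¬((s → q) ∧ q) at every successor {u, v, y}.
    □¬((s → q) ∧ q) fails at u, so □□¬((s → q) ∧ q) is false at v.
      At u: □¬((s → q) ∧ q) requires ¬((s → q) ∧ q) at every successor {u, z}.
        ¬((s → q) ∧ q) fails at z, so □¬((s → q) ∧ q) is false at u.
Satisfying worlds: none.

none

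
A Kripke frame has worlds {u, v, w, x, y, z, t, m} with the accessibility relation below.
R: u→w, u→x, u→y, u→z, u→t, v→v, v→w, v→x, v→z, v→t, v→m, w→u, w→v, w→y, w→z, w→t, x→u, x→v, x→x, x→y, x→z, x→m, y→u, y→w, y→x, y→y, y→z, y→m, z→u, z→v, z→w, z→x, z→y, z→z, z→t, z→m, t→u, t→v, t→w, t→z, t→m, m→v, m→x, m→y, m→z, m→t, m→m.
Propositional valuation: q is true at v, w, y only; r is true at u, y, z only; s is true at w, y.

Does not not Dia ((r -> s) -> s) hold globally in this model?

Recall that Dia ψ holds at a world iff ψ holds at some accessible world.
Let φ = not not Dia ((r -> s) -> s). Evaluate φ at each world:
  u (successors {w, x, y, z, t}): φ is true.
  v (successors {v, w, x, z, t, m}): φ is true.
  w (successors {u, v, y, z, t}): φ is true.
  x (successors {u, v, x, y, z, m}): φ is true.
  y (successors {u, w, x, y, z, m}): φ is true.
  z (successors {u, v, w, x, y, z, t, m}): φ is true.
  t (successors {u, v, w, z, m}): φ is true.
  m (successors {v, x, y, z, t, m}): φ is true.
For instance, at m:
  At m: not Dia ((r -> s) -> s) is false, so not not Dia ((r -> s) -> s) is true.
    At m: Dia ((r -> s) -> s) is true, so not Dia ((r -> s) -> s) is false.
      At m: Dia ((r -> s) -> s) requires (r -> s) -> s at some successor in {v, x, y, z, t, m}.
        (r -> s) -> s holds at y, so Dia ((r -> s) -> s) is true at m.

Yes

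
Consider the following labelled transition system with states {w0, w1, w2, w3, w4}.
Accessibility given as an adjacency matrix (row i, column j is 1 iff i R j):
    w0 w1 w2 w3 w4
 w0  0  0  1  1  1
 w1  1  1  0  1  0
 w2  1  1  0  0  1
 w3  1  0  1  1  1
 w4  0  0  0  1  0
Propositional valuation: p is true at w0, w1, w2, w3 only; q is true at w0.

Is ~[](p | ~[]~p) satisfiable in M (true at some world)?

Let φ = ~[](p | ~[]~p). Evaluate φ at each world:
  w0 (successors {w2, w3, w4}): φ is false.
  w1 (successors {w0, w1, w3}): φ is false.
  w2 (successors {w0, w1, w4}): φ is false.
  w3 (successors {w0, w2, w3, w4}): φ is false.
  w4 (successors {w3}): φ is false.
For instance, at w4:
  At w4: [](p | ~[]~p) is true, so ~[](p | ~[]~p) is false.
    At w4: [](p | ~[]~p) requires p | ~[]~p at every successor {w3}.
      At w3: p | ~[]~p is true.
    So [](p | ~[]~p) is true at w4.

No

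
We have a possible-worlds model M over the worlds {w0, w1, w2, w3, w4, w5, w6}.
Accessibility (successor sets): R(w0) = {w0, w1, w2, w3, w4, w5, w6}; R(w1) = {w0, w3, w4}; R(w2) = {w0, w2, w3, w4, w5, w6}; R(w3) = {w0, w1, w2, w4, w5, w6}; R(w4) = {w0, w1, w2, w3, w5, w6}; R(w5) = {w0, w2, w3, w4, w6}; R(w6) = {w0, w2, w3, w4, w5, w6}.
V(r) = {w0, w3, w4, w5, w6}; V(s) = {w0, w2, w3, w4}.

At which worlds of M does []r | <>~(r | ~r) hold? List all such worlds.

w1

Let φ = []r | <>~(r | ~r). Evaluate φ at each world:
  w0 (successors {w0, w1, w2, w3, w4, w5, w6}): φ is false.
  w1 (successors {w0, w3, w4}): φ is true.
  w2 (successors {w0, w2, w3, w4, w5, w6}): φ is false.
  w3 (successors {w0, w1, w2, w4, w5, w6}): φ is false.
  w4 (successors {w0, w1, w2, w3, w5, w6}): φ is false.
  w5 (successors {w0, w2, w3, w4, w6}): φ is false.
  w6 (successors {w0, w2, w3, w4, w5, w6}): φ is false.
For instance, at w1:
  At w1: []r is true, <>~(r | ~r) is false, so []r | <>~(r | ~r) is true.
    At w1: []r requires r at every successor {w0, w3, w4}.
      At w0: r is true.
      At w3: r is true.
      At w4: r is true.
    So []r is true at w1.
    At w1: <>~(r | ~r) requires ~(r | ~r) at some successor in {w0, w3, w4}.
      At w0: ~(r | ~r) is false.
      At w3: ~(r | ~r) is false.
      At w4: ~(r | ~r) is false.
    So <>~(r | ~r) is false at w1.
Satisfying worlds: {w1}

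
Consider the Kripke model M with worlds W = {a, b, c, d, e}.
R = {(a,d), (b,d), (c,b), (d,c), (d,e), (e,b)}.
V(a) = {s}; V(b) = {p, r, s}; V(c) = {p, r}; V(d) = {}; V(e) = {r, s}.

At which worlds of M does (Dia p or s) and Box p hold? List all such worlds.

c, e

Recall that Box ψ holds at a world iff ψ holds at every accessible world, and Dia ψ holds iff ψ holds at some accessible world.
Let φ = (Dia p or s) and Box p. Evaluate φ at each world:
  a (successors {d}): φ is false.
  b (successors {d}): φ is false.
  c (successors {b}): φ is true.
  d (successors {c, e}): φ is false.
  e (successors {b}): φ is true.
For instance, at d:
  At d: Dia p or s is true, Box p is false, so (Dia p or s) and Box p is false.
    At d: Dia p is true, s is false, so Dia p or s is true.
      At d: Dia p requires p at some successor in {c, e}.
        p holds at c, so Dia p is true at d.
    At d: Box p requires p at every successor {c, e}.
      p fails at e, so Box p is false at d.
Satisfying worlds: {c, e}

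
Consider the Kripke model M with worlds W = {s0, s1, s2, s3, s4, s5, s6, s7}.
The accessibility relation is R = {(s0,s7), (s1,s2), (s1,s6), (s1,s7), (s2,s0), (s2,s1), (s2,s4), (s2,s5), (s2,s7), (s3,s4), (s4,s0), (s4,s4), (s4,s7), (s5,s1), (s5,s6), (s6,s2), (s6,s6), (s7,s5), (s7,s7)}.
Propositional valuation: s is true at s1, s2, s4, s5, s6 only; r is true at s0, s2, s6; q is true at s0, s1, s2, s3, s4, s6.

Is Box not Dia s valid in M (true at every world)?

No

Let φ = Box not Dia s. Evaluate φ at each world:
  s0 (successors {s7}): φ is false.
  s1 (successors {s2, s6, s7}): φ is false.
  s2 (successors {s0, s1, s4, s5, s7}): φ is false.
  s3 (successors {s4}): φ is false.
  s4 (successors {s0, s4, s7}): φ is false.
  s5 (successors {s1, s6}): φ is false.
  s6 (successors {s2, s6}): φ is false.
  s7 (successors {s5, s7}): φ is false.
Detail at s0 (counterexample):
  At s0: Box not Dia s requires not Dia s at every successor {s7}.
    not Dia s fails at s7, so Box not Dia s is false at s0.
      At s7: Dia s is true, so not Dia s is false.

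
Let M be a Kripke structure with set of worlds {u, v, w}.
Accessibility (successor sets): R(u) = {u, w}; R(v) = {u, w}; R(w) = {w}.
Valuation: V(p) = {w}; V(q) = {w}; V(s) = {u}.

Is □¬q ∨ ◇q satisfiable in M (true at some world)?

Recall that □ψ holds at a world iff ψ holds at every accessible world, and ◇ψ holds iff ψ holds at some accessible world.
Let φ = □¬q ∨ ◇q. Evaluate φ at each world:
  u (successors {u, w}): φ is true.
  v (successors {u, w}): φ is true.
  w (successors {w}): φ is true.
Detail at u (witness):
  At u: □¬q is false, ◇q is true, so □¬q ∨ ◇q is true.
    At u: □¬q requires ¬q at every successor {u, w}.
      ¬q fails at w, so □¬q is false at u.
    At u: ◇q requires q at some successor in {u, w}.
      q holds at w, so ◇q is true at u.

Yes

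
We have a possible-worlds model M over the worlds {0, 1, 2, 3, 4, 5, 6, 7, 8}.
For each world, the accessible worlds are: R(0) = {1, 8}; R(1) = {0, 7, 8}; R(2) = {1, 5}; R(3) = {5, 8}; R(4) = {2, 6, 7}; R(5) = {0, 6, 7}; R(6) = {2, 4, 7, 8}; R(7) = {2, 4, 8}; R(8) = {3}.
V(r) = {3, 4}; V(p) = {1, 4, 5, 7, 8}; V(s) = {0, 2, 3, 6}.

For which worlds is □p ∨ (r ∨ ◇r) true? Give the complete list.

0, 2, 3, 4, 6, 7, 8

Let φ = □p ∨ (r ∨ ◇r). Evaluate φ at each world:
  0 (successors {1, 8}): φ is true.
  1 (successors {0, 7, 8}): φ is false.
  2 (successors {1, 5}): φ is true.
  3 (successors {5, 8}): φ is true.
  4 (successors {2, 6, 7}): φ is true.
  5 (successors {0, 6, 7}): φ is false.
  6 (successors {2, 4, 7, 8}): φ is true.
  7 (successors {2, 4, 8}): φ is true.
  8 (successors {3}): φ is true.
For instance, at 5:
  At 5: □p is false, r ∨ ◇r is false, so □p ∨ (r ∨ ◇r) is false.
    At 5: □p requires p at every successor {0, 6, 7}.
      p fails at 0, so □p is false at 5.
    At 5: r is false, ◇r is false, so r ∨ ◇r is false.
      At 5: ◇r requires r at some successor in {0, 6, 7}.
        At 0: r is false.
        At 6: r is false.
        At 7: r is false.
      So ◇r is false at 5.
Satisfying worlds: {0, 2, 3, 4, 6, 7, 8}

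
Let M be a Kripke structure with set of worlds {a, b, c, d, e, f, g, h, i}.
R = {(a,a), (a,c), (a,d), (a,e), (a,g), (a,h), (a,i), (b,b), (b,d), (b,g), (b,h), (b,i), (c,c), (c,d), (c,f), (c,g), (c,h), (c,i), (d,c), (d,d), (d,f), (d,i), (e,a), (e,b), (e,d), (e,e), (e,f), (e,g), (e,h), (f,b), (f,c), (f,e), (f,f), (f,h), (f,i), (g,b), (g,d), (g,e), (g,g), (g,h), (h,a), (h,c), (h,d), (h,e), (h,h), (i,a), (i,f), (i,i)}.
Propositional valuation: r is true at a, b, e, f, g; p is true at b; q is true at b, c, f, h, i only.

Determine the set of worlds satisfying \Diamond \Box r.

none

Let φ = \Diamond \Box r. Evaluate φ at each world:
  a (successors {a, c, d, e, g, h, i}): φ is false.
  b (successors {b, d, g, h, i}): φ is false.
  c (successors {c, d, f, g, h, i}): φ is false.
  d (successors {c, d, f, i}): φ is false.
  e (successors {a, b, d, e, f, g, h}): φ is false.
  f (successors {b, c, e, f, h, i}): φ is false.
  g (successors {b, d, e, g, h}): φ is false.
  h (successors {a, c, d, e, h}): φ is false.
  i (successors {a, f, i}): φ is false.
For instance, at i:
  At i: \Diamond \Box r requires \Box r at some successor in {a, f, i}.
    At a: \Box r is false.
    At f: \Box r is false.
    At i: \Box r is false.
  So \Diamond \Box r is false at i.
Satisfying worlds: none.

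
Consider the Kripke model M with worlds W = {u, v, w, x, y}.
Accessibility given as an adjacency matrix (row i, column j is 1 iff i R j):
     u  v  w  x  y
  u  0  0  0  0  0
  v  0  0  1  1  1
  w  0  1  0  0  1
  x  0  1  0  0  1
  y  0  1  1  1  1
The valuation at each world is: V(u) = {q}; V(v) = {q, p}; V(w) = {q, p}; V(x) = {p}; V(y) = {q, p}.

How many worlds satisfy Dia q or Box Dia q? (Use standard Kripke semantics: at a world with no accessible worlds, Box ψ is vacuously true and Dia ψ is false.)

Recall that Box ψ holds at a world iff ψ holds at every accessible world, and Dia ψ holds iff ψ holds at some accessible world.
Let φ = Dia q or Box Dia q. Evaluate φ at each world:
  u (successors ∅): φ is true.
  v (successors {w, x, y}): φ is true.
  w (successors {v, y}): φ is true.
  x (successors {v, y}): φ is true.
  y (successors {v, w, x, y}): φ is true.
For instance, at v:
  At v: Dia q is true, Box Dia q is true, so Dia q or Box Dia q is true.
    At v: Dia q requires q at some successor in {w, x, y}.
      q holds at w, so Dia q is true at v.
    At v: Box Dia q requires Dia q at every successor {w, x, y}.
      At w: Dia q is true.
      At x: Dia q is true.
      At y: Dia q is true.
    So Box Dia q is true at v.
Satisfying worlds: {u, v, w, x, y}

5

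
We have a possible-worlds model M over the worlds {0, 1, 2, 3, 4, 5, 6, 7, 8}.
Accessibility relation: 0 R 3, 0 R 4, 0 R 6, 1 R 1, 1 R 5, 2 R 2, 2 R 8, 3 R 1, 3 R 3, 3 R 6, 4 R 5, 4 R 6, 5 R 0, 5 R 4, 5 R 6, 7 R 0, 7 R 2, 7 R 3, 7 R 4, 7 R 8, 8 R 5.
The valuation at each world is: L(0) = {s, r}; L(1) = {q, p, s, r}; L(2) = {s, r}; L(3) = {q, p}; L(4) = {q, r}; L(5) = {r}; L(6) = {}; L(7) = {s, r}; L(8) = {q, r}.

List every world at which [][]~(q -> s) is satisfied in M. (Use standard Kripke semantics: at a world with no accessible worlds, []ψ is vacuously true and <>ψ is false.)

6

Recall that []ψ holds at a world iff ψ holds at every accessible world, and <>ψ holds iff ψ holds at some accessible world.
Let φ = [][]~(q -> s). Evaluate φ at each world:
  0 (successors {3, 4, 6}): φ is false.
  1 (successors {1, 5}): φ is false.
  2 (successors {2, 8}): φ is false.
  3 (successors {1, 3, 6}): φ is false.
  4 (successors {5, 6}): φ is false.
  5 (successors {0, 4, 6}): φ is false.
  6 (successors ∅): φ is true.
  7 (successors {0, 2, 3, 4, 8}): φ is false.
  8 (successors {5}): φ is false.
For instance, at 7:
  At 7: [][]~(q -> s) requires []~(q -> s) at every successor {0, 2, 3, 4, 8}.
    []~(q -> s) fails at 0, so [][]~(q -> s) is false at 7.
      At 0: []~(q -> s) requires ~(q -> s) at every successor {3, 4, 6}.
        ~(q -> s) fails at 6, so []~(q -> s) is false at 0.
Satisfying worlds: {6}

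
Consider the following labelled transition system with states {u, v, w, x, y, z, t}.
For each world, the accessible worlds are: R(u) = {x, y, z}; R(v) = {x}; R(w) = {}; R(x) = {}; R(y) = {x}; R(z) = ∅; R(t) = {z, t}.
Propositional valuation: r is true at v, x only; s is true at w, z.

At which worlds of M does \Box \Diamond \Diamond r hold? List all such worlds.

Let φ = \Box \Diamond \Diamond r. Evaluate φ at each world:
  u (successors {x, y, z}): φ is false.
  v (successors {x}): φ is false.
  w (successors ∅): φ is true.
  x (successors ∅): φ is true.
  y (successors {x}): φ is false.
  z (successors ∅): φ is true.
  t (successors {z, t}): φ is false.
For instance, at y:
  At y: \Box \Diamond \Diamond r requires \Diamond \Diamond r at every successor {x}.
    \Diamond \Diamond r fails at x, so \Box \Diamond \Diamond r is false at y.
      At x: no accessible worlds, so \Diamond \Diamond r is false.
Satisfying worlds: {w, x, z}

w, x, z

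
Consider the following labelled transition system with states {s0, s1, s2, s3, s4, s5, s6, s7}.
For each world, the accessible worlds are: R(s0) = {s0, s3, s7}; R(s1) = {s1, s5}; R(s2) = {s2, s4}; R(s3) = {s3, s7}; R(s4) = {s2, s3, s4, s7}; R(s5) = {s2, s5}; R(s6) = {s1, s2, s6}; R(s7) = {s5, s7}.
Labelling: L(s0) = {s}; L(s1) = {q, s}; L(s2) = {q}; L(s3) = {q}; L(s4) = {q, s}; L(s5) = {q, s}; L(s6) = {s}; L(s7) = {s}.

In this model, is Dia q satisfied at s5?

At s5: Dia q requires q at some successor in {s2, s5}.
  q holds at s2, so Dia q is true at s5.

Yes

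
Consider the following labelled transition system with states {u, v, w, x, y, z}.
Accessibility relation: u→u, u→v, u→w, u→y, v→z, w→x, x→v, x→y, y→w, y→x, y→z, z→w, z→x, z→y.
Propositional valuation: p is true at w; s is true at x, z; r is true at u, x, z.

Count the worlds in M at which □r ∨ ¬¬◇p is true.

Let φ = □r ∨ ¬¬◇p. Evaluate φ at each world:
  u (successors {u, v, w, y}): φ is true.
  v (successors {z}): φ is true.
  w (successors {x}): φ is true.
  x (successors {v, y}): φ is false.
  y (successors {w, x, z}): φ is true.
  z (successors {w, x, y}): φ is true.
For instance, at v:
  At v: □r is true, ¬¬◇p is false, so □r ∨ ¬¬◇p is true.
    At v: □r requires r at every successor {z}.
      At z: r is true.
    So □r is true at v.
    At v: ¬◇p is true, so ¬¬◇p is false.
      At v: ◇p is false, so ¬◇p is true.
Satisfying worlds: {u, v, w, y, z}

5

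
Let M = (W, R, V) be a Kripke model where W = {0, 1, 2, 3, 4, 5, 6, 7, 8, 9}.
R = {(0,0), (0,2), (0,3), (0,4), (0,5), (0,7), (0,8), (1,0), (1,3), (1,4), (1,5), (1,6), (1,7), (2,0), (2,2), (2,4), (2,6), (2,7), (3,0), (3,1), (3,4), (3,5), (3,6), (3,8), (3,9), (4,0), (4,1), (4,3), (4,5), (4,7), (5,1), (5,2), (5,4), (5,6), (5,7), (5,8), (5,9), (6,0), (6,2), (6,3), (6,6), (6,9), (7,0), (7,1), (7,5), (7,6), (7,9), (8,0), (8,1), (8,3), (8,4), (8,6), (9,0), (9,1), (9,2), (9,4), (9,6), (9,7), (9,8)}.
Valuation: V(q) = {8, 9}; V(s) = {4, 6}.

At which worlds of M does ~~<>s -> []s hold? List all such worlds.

4

Recall that []ψ holds at a world iff ψ holds at every accessible world, and <>ψ holds iff ψ holds at some accessible world.
Let φ = ~~<>s -> []s. Evaluate φ at each world:
  0 (successors {0, 2, 3, 4, 5, 7, 8}): φ is false.
  1 (successors {0, 3, 4, 5, 6, 7}): φ is false.
  2 (successors {0, 2, 4, 6, 7}): φ is false.
  3 (successors {0, 1, 4, 5, 6, 8, 9}): φ is false.
  4 (successors {0, 1, 3, 5, 7}): φ is true.
  5 (successors {1, 2, 4, 6, 7, 8, 9}): φ is false.
  6 (successors {0, 2, 3, 6, 9}): φ is false.
  7 (successors {0, 1, 5, 6, 9}): φ is false.
  8 (successors {0, 1, 3, 4, 6}): φ is false.
  9 (successors {0, 1, 2, 4, 6, 7, 8}): φ is false.
For instance, at 7:
  At 7: ~~<>s is true, []s is false, so ~~<>s -> []s is false.
    At 7: ~<>s is false, so ~~<>s is true.
      At 7: <>s is true, so ~<>s is false.
    At 7: []s requires s at every successor {0, 1, 5, 6, 9}.
      s fails at 0, so []s is false at 7.
Satisfying worlds: {4}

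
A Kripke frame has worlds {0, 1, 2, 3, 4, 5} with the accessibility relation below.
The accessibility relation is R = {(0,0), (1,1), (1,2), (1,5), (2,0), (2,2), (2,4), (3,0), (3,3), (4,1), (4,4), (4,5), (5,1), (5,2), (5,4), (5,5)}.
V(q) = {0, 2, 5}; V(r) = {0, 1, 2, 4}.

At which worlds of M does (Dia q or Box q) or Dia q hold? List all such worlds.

Recall that Box ψ holds at a world iff ψ holds at every accessible world, and Dia ψ holds iff ψ holds at some accessible world.
Let φ = (Dia q or Box q) or Dia q. Evaluate φ at each world:
  0 (successors {0}): φ is true.
  1 (successors {1, 2, 5}): φ is true.
  2 (successors {0, 2, 4}): φ is true.
  3 (successors {0, 3}): φ is true.
  4 (successors {1, 4, 5}): φ is true.
  5 (successors {1, 2, 4, 5}): φ is true.
For instance, at 1:
  At 1: Dia q or Box q is true, Dia q is true, so (Dia q or Box q) or Dia q is true.
    At 1: Dia q is true, Box q is false, so Dia q or Box q is true.
      At 1: Dia q requires q at some successor in {1, 2, 5}.
        q holds at 2, so Dia q is true at 1.
      At 1: Box q requires q at every successor {1, 2, 5}.
        q fails at 1, so Box q is false at 1.
    At 1: Dia q requires q at some successor in {1, 2, 5}.
      q holds at 2, so Dia q is true at 1.
Satisfying worlds: {0, 1, 2, 3, 4, 5}

0, 1, 2, 3, 4, 5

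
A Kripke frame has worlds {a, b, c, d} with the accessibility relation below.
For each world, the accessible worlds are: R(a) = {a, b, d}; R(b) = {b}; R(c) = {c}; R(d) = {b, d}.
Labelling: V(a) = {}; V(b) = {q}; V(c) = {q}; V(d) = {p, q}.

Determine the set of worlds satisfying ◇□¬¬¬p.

Let φ = ◇□¬¬¬p. Evaluate φ at each world:
  a (successors {a, b, d}): φ is true.
  b (successors {b}): φ is true.
  c (successors {c}): φ is true.
  d (successors {b, d}): φ is true.
For instance, at b:
  At b: ◇□¬¬¬p requires □¬¬¬p at some successor in {b}.
    □¬¬¬p holds at b, so ◇□¬¬¬p is true at b.
      At b: □¬¬¬p requires ¬¬¬p at every successor {b}.
        At b: ¬¬¬p is true.
      So □¬¬¬p is true at b.
Satisfying worlds: {a, b, c, d}

a, b, c, d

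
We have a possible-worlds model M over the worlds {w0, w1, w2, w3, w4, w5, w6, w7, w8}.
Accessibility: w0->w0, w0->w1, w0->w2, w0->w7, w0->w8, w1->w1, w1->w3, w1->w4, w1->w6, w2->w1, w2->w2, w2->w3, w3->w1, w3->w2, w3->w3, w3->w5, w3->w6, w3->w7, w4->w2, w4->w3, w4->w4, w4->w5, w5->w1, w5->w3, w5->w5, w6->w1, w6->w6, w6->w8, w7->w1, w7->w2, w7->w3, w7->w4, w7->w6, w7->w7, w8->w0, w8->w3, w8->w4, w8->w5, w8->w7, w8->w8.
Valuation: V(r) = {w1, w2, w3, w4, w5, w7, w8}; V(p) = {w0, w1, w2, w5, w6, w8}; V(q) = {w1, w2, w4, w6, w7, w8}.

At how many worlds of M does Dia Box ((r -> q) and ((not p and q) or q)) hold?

Let φ = Dia Box ((r -> q) and ((not p and q) or q)). Evaluate φ at each world:
  w0 (successors {w0, w1, w2, w7, w8}): φ is false.
  w1 (successors {w1, w3, w4, w6}): φ is true.
  w2 (successors {w1, w2, w3}): φ is false.
  w3 (successors {w1, w2, w3, w5, w6, w7}): φ is true.
  w4 (successors {w2, w3, w4, w5}): φ is false.
  w5 (successors {w1, w3, w5}): φ is false.
  w6 (successors {w1, w6, w8}): φ is true.
  w7 (successors {w1, w2, w3, w4, w6, w7}): φ is true.
  w8 (successors {w0, w3, w4, w5, w7, w8}): φ is false.
For instance, at w3:
  At w3: Dia Box ((r -> q) and ((not p and q) or q)) requires Box ((r -> q) and ((not p and q) or q)) at some successor in {w1, w2, w3, w5, w6, w7}.
    Box ((r -> q) and ((not p and q) or q)) holds at w6, so Dia Box ((r -> q) and ((not p and q) or q)) is true at w3.
      At w6: Box ((r -> q) and ((not p and q) or q)) requires (r -> q) and ((not p and q) or q) at every successor {w1, w6, w8}.
        At w1: (r -> q) and ((not p and q) or q) is true.
        At w6: (r -> q) and ((not p and q) or q) is true.
        At w8: (r -> q) and ((not p and q) or q) is true.
      So Box ((r -> q) and ((not p and q) or q)) is true at w6.
Satisfying worlds: {w1, w3, w6, w7}

4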